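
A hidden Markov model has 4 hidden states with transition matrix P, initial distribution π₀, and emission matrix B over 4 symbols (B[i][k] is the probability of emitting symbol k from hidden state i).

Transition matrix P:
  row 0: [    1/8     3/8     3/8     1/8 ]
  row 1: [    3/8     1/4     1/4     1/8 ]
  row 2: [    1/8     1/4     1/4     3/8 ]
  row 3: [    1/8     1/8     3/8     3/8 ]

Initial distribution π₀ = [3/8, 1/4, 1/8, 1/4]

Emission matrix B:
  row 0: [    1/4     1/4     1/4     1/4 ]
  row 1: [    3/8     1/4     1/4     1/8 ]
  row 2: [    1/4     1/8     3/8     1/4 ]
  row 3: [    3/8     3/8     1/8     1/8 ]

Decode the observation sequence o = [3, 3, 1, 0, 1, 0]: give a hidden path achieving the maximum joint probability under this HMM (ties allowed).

t=0: δ = [9.375e-02, 3.125e-02, 3.125e-02, 3.125e-02]  (obs o_0=3)
t=1: δ = [2.930e-03, 4.395e-03, 8.789e-03, 1.465e-03]  ψ = [0, 0, 0, 0]  (obs o_1=3)
t=2: δ = [4.120e-04, 5.493e-04, 2.747e-04, 1.236e-03]  ψ = [1, 2, 2, 2]  (obs o_2=1)
t=3: δ = [5.150e-05, 5.794e-05, 1.159e-04, 1.738e-04]  ψ = [1, 0, 3, 3]  (obs o_3=0)
t=4: δ = [5.431e-06, 7.242e-06, 8.147e-06, 2.444e-05]  ψ = [1, 2, 3, 3]  (obs o_4=1)
t=5: δ = [7.638e-07, 1.146e-06, 2.291e-06, 3.437e-06]  ψ = [3, 3, 3, 3]  (obs o_5=0)
backtrack: best end state = 3; path = [0, 2, 3, 3, 3, 3]

path = [0, 2, 3, 3, 3, 3]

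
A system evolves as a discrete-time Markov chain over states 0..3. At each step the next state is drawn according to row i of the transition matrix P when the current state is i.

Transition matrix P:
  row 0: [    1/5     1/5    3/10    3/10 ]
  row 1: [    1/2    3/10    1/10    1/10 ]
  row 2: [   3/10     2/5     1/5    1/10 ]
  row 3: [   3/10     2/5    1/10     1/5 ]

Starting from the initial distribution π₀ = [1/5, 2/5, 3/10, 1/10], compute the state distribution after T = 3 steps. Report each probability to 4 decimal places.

t=0: π = [0.2000, 0.4000, 0.3000, 0.1000]
t=1: π = [0.3600, 0.3200, 0.1700, 0.1500]
t=2: π = [0.3280, 0.2960, 0.1890, 0.1870]
t=3: π = [0.3264, 0.3048, 0.1845, 0.1843]

π = [0.3264, 0.3048, 0.1845, 0.1843]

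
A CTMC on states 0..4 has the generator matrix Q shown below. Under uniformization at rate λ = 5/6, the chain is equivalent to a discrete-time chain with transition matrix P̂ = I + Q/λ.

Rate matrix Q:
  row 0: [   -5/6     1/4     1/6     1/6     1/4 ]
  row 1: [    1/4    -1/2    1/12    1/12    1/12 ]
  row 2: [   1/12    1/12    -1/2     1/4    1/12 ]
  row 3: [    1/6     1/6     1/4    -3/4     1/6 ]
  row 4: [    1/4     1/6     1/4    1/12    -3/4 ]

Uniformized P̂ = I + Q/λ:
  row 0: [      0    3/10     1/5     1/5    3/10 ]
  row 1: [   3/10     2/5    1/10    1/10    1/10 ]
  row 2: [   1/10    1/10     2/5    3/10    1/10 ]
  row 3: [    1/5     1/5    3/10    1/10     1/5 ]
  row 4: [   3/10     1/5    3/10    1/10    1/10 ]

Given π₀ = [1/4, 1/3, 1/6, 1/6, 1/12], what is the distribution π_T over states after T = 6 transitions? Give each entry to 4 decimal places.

t=0: π = [0.2500, 0.3333, 0.1667, 0.1667, 0.0833]
t=1: π = [0.1750, 0.2750, 0.2250, 0.1583, 0.1667]
t=2: π = [0.1867, 0.2500, 0.2500, 0.1625, 0.1508]
t=3: π = [0.1778, 0.2437, 0.2563, 0.1687, 0.1536]
t=4: π = [0.1785, 0.2409, 0.2591, 0.1690, 0.1524]
t=5: π = [0.1777, 0.2401, 0.2599, 0.1697, 0.1526]
t=6: π = [0.1777, 0.2398, 0.2602, 0.1697, 0.1525]

π = [0.1777, 0.2398, 0.2602, 0.1697, 0.1525]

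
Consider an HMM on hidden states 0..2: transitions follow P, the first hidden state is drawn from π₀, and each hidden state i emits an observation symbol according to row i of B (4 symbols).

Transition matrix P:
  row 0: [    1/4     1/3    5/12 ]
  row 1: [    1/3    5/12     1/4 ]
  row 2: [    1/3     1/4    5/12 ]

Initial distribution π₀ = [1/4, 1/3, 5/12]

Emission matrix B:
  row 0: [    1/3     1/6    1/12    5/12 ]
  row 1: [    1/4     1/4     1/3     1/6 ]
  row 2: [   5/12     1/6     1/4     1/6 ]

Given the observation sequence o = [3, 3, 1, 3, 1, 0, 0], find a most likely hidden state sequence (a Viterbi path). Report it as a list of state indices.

path = [0, 0, 1, 0, 2, 2, 2]

t=0: δ = [1.042e-01, 5.556e-02, 6.944e-02]  (obs o_0=3)
t=1: δ = [1.085e-02, 5.787e-03, 7.234e-03]  ψ = [0, 0, 0]  (obs o_1=3)
t=2: δ = [4.521e-04, 9.042e-04, 7.535e-04]  ψ = [0, 0, 0]  (obs o_2=1)
t=3: δ = [1.256e-04, 6.279e-05, 5.233e-05]  ψ = [1, 1, 2]  (obs o_3=3)
t=4: δ = [5.233e-06, 1.047e-05, 8.721e-06]  ψ = [0, 0, 0]  (obs o_4=1)
t=5: δ = [1.163e-06, 1.090e-06, 1.514e-06]  ψ = [1, 1, 2]  (obs o_5=0)
t=6: δ = [1.682e-07, 1.136e-07, 2.629e-07]  ψ = [2, 1, 2]  (obs o_6=0)
backtrack: best end state = 2; path = [0, 0, 1, 0, 2, 2, 2]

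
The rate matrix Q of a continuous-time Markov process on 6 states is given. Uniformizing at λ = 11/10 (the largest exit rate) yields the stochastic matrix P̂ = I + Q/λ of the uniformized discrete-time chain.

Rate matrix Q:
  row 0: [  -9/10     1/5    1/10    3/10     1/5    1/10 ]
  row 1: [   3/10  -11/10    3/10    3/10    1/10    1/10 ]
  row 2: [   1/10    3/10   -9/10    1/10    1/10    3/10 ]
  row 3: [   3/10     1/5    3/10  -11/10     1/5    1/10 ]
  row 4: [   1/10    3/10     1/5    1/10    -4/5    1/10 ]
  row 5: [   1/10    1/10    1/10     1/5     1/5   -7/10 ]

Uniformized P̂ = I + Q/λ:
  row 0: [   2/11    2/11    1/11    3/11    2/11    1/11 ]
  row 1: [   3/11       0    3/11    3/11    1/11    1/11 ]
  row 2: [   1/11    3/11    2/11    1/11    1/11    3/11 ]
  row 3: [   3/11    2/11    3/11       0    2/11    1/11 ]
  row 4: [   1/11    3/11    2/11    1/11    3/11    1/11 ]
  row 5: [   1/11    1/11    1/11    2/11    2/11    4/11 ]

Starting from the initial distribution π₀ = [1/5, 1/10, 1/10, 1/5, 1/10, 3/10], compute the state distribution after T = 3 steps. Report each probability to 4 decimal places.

π = [0.1636, 0.1672, 0.1804, 0.1526, 0.1658, 0.1703]

t=0: π = [0.2000, 0.1000, 0.1000, 0.2000, 0.1000, 0.3000]
t=1: π = [0.1636, 0.1545, 0.1636, 0.1545, 0.1727, 0.1909]
t=2: π = [0.1620, 0.1669, 0.1777, 0.1521, 0.1686, 0.1727]
t=3: π = [0.1636, 0.1672, 0.1804, 0.1526, 0.1658, 0.1703]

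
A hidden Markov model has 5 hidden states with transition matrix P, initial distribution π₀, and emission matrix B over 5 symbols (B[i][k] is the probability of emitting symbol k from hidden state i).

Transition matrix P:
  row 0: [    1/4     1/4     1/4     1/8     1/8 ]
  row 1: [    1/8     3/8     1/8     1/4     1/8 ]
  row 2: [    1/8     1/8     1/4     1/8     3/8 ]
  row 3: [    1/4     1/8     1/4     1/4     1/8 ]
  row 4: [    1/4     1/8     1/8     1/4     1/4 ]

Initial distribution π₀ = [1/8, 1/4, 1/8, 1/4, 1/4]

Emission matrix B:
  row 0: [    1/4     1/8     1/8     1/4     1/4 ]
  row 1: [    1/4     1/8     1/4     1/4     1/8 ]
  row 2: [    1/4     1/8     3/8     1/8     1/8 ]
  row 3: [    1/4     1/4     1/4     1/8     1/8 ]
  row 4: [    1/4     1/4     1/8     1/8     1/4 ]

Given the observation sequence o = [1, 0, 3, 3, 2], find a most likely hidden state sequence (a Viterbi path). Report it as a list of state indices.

t=0: δ = [1.562e-02, 3.125e-02, 1.562e-02, 6.250e-02, 6.250e-02]  (obs o_0=1)
t=1: δ = [3.906e-03, 2.930e-03, 3.906e-03, 3.906e-03, 3.906e-03]  ψ = [3, 1, 3, 3, 4]  (obs o_1=0)
t=2: δ = [2.441e-04, 2.747e-04, 1.221e-04, 1.221e-04, 1.831e-04]  ψ = [0, 1, 0, 3, 2]  (obs o_2=3)
t=3: δ = [1.526e-05, 2.575e-05, 7.629e-06, 8.583e-06, 5.722e-06]  ψ = [0, 1, 0, 1, 2]  (obs o_3=3)
t=4: δ = [4.768e-07, 2.414e-06, 1.431e-06, 1.609e-06, 4.023e-07]  ψ = [0, 1, 0, 1, 1]  (obs o_4=2)
backtrack: best end state = 1; path = [1, 1, 1, 1, 1]

path = [1, 1, 1, 1, 1]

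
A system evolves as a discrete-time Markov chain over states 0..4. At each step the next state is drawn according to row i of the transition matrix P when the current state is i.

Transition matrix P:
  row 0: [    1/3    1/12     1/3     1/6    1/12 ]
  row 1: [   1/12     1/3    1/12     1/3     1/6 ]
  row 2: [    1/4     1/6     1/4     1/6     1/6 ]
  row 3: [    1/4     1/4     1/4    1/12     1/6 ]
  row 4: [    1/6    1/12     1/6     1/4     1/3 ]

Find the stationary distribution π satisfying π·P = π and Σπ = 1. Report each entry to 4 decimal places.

π = [0.2240, 0.1794, 0.2240, 0.1951, 0.1776]

Balance equations π_j = Σ_i π_i·P[i][j]:
  π_0 = 1/3·π_0 + 1/12·π_1 + 1/4·π_2 + 1/4·π_3 + 1/6·π_4
  π_1 = 1/12·π_0 + 1/3·π_1 + 1/6·π_2 + 1/4·π_3 + 1/12·π_4
  π_2 = 1/3·π_0 + 1/12·π_1 + 1/4·π_2 + 1/4·π_3 + 1/6·π_4
  π_3 = 1/6·π_0 + 1/3·π_1 + 1/6·π_2 + 1/12·π_3 + 1/4·π_4
  normalize: π_0 + π_1 + π_2 + π_3 + π_4 = 1
Solving the linear system gives exactly π = [256/1143, 205/1143, 256/1143, 223/1143, 203/1143].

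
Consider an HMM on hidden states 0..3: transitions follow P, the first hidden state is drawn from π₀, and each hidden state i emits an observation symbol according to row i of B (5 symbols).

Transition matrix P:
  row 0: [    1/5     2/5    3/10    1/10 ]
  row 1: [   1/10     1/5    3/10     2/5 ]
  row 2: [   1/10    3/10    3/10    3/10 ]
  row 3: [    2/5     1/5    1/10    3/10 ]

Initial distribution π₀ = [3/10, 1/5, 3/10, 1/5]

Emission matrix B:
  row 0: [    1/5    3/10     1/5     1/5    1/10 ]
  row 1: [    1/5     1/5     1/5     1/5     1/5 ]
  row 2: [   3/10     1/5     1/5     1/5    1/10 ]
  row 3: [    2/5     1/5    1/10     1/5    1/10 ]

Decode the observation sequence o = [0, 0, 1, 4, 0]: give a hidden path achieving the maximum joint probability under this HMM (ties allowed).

path = [2, 3, 0, 1, 3]

t=0: δ = [6.000e-02, 4.000e-02, 9.000e-02, 8.000e-02]  (obs o_0=0)
t=1: δ = [6.400e-03, 5.400e-03, 8.100e-03, 1.080e-02]  ψ = [3, 2, 2, 2]  (obs o_1=0)
t=2: δ = [1.296e-03, 5.120e-04, 4.860e-04, 6.480e-04]  ψ = [3, 0, 2, 3]  (obs o_2=1)
t=3: δ = [2.592e-05, 1.037e-04, 3.888e-05, 2.048e-05]  ψ = [0, 0, 0, 1]  (obs o_3=4)
t=4: δ = [2.074e-06, 4.147e-06, 9.331e-06, 1.659e-05]  ψ = [1, 1, 1, 1]  (obs o_4=0)
backtrack: best end state = 3; path = [2, 3, 0, 1, 3]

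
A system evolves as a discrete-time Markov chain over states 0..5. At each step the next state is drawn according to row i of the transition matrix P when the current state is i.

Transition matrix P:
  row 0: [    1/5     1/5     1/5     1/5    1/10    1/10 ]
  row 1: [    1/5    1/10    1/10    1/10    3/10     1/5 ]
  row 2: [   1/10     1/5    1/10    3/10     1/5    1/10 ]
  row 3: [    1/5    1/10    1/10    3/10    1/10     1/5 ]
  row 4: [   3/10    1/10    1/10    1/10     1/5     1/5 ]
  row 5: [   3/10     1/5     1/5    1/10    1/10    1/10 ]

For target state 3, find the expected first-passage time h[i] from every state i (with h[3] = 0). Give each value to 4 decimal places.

h = [5.9290, 6.6912, 5.4530, 0.0000, 6.6219, 6.5219]

First-step conditioning: h[3] = 0; for i ≠ 3, h[i] = 1 + Σ_k P[i][k]·h[k].
  h[0] = 1 + 1/5·h[0] + 1/5·h[1] + 1/5·h[2] + 1/10·h[4] + 1/10·h[5]
  h[1] = 1 + 1/5·h[0] + 1/10·h[1] + 1/10·h[2] + 3/10·h[4] + 1/5·h[5]
  h[2] = 1 + 1/10·h[0] + 1/5·h[1] + 1/10·h[2] + 1/5·h[4] + 1/10·h[5]
  h[4] = 1 + 3/10·h[0] + 1/10·h[1] + 1/10·h[2] + 1/5·h[4] + 1/5·h[5]
  h[5] = 1 + 3/10·h[0] + 1/5·h[1] + 1/5·h[2] + 1/10·h[4] + 1/10·h[5]
Solving the 5×5 linear system over states ≠ 3 gives exactly h = [112100/18907, 126510/18907, 103100/18907, 0, 125200/18907, 123310/18907] (h[3] = 0 is the target).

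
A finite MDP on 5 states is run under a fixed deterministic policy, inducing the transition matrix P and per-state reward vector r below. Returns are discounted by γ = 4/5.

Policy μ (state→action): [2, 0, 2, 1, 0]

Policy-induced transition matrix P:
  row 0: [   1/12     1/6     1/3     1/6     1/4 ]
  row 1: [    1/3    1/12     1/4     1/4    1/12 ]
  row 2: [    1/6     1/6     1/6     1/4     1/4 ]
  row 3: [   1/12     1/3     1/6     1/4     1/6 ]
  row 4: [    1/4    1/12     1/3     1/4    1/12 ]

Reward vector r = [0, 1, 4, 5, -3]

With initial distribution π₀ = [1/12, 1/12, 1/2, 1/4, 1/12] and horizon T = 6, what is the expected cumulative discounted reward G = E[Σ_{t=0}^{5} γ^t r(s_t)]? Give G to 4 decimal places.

G = 7.7869

t=0: π = [0.0833, 0.0833, 0.5000, 0.2500, 0.0833], E[r] = 3.0833, γ^t·E[r] = 3.083333, running G = 3.083333
t=1: π = [0.1597, 0.1944, 0.2014, 0.2431, 0.2014], E[r] = 1.6111, γ^t·E[r] = 1.288889, running G = 4.372222
t=2: π = [0.1823, 0.1742, 0.2431, 0.2367, 0.1638], E[r] = 1.8385, γ^t·E[r] = 1.176667, running G = 5.548889
t=3: π = [0.1744, 0.1780, 0.2389, 0.2348, 0.1739], E[r] = 1.7856, γ^t·E[r] = 0.914222, running G = 6.463111
t=4: π = [0.1767, 0.1765, 0.2396, 0.2355, 0.1718], E[r] = 1.7967, γ^t·E[r] = 0.735923, running G = 7.199034
t=5: π = [0.1760, 0.1769, 0.2395, 0.2353, 0.1723], E[r] = 1.7941, γ^t·E[r] = 0.587883, running G = 7.786917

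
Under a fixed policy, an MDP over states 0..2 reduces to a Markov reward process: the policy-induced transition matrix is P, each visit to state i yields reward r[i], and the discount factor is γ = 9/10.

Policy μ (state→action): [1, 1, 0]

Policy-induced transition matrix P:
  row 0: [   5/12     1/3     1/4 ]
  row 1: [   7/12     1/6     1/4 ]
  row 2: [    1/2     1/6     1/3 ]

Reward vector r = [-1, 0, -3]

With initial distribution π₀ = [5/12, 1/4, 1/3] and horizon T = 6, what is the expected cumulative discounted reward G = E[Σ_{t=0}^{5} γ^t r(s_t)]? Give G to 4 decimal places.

t=0: π = [0.4167, 0.2500, 0.3333], E[r] = -1.4167, γ^t·E[r] = -1.416667, running G = -1.416667
t=1: π = [0.4861, 0.2361, 0.2778], E[r] = -1.3194, γ^t·E[r] = -1.187500, running G = -2.604167
t=2: π = [0.4792, 0.2477, 0.2731], E[r] = -1.2986, γ^t·E[r] = -1.051875, running G = -3.656042
t=3: π = [0.4807, 0.2465, 0.2728], E[r] = -1.2990, γ^t·E[r] = -0.946969, running G = -4.603010
t=4: π = [0.4805, 0.2468, 0.2727], E[r] = -1.2987, γ^t·E[r] = -0.852061, running G = -5.455071
t=5: π = [0.4805, 0.2467, 0.2727], E[r] = -1.2987, γ^t·E[r] = -0.766874, running G = -6.221945

G = -6.2219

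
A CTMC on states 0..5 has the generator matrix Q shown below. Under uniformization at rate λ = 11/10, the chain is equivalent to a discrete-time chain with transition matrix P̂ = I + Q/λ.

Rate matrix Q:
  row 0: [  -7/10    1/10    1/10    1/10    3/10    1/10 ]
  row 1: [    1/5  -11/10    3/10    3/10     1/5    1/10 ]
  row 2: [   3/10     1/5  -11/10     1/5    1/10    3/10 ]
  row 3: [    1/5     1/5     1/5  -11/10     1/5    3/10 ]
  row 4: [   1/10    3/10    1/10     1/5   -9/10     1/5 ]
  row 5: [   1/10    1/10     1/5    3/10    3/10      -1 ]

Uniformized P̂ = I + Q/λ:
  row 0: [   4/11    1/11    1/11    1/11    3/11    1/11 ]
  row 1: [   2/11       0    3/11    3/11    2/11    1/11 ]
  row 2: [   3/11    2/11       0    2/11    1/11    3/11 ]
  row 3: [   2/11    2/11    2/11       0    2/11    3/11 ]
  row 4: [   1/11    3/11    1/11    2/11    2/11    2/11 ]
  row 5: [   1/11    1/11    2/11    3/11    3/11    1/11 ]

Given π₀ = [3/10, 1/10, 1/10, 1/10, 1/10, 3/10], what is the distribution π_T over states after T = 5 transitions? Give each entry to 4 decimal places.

t=0: π = [0.3000, 0.1000, 0.1000, 0.1000, 0.1000, 0.3000]
t=1: π = [0.2091, 0.1182, 0.1364, 0.1727, 0.2273, 0.1364]
t=2: π = [0.1992, 0.1496, 0.1281, 0.1545, 0.2008, 0.1678]
t=3: π = [0.1962, 0.1395, 0.1358, 0.1645, 0.2035, 0.1606]
t=4: π = [0.1967, 0.1425, 0.1335, 0.1614, 0.2019, 0.1640]
t=5: π = [0.1965, 0.1415, 0.1343, 0.1625, 0.2025, 0.1629]

π = [0.1965, 0.1415, 0.1343, 0.1625, 0.2025, 0.1629]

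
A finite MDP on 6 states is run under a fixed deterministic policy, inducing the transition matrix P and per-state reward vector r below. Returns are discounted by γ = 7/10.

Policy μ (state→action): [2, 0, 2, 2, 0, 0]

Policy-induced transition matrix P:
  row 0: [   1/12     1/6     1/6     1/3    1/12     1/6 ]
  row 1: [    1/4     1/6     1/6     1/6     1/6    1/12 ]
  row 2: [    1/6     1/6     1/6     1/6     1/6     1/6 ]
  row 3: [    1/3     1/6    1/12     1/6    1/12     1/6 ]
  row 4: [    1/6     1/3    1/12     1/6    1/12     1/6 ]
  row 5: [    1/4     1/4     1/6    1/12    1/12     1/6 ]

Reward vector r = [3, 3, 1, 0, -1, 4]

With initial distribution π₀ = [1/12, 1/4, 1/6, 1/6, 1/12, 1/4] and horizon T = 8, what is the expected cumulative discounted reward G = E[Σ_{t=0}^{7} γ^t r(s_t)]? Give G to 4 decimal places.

t=0: π = [0.0833, 0.2500, 0.1667, 0.1667, 0.0833, 0.2500], E[r] = 2.0833, γ^t·E[r] = 2.083333, running G = 2.083333
t=1: π = [0.2292, 0.2014, 0.1458, 0.1597, 0.1181, 0.1458], E[r] = 1.9028, γ^t·E[r] = 1.331944, running G = 3.415278
t=2: π = [0.2031, 0.1985, 0.1435, 0.1927, 0.1123, 0.1499], E[r] = 1.8356, γ^t·E[r] = 0.899468, running G = 4.314745
t=3: π = [0.2109, 0.1979, 0.1413, 0.1880, 0.1118, 0.1501], E[r] = 1.8562, γ^t·E[r] = 0.636674, running G = 4.951419
t=4: π = [0.2094, 0.1978, 0.1417, 0.1893, 0.1116, 0.1502], E[r] = 1.8525, γ^t·E[r] = 0.444794, running G = 5.396213
t=5: π = [0.2098, 0.1978, 0.1416, 0.1891, 0.1116, 0.1502], E[r] = 1.8533, γ^t·E[r] = 0.311489, running G = 5.707702
t=6: π = [0.2097, 0.1978, 0.1416, 0.1891, 0.1116, 0.1502], E[r] = 1.8532, γ^t·E[r] = 0.218024, running G = 5.925726
t=7: π = [0.2097, 0.1978, 0.1416, 0.1891, 0.1116, 0.1502], E[r] = 1.8532, γ^t·E[r] = 0.152620, running G = 6.078345

G = 6.0783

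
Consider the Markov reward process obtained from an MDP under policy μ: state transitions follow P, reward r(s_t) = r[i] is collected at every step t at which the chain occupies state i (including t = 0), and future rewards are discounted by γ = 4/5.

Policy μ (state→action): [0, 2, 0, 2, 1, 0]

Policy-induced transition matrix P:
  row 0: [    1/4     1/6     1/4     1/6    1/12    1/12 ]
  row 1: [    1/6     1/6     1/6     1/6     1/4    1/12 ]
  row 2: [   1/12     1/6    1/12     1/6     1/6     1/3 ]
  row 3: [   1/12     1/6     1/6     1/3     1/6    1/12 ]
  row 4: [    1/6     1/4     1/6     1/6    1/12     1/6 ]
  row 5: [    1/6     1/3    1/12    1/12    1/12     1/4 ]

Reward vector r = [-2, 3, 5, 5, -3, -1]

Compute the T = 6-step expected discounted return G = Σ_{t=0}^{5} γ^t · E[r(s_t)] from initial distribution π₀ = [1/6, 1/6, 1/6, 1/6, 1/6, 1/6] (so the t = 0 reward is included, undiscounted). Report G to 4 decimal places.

G = 4.9327

t=0: π = [0.1667, 0.1667, 0.1667, 0.1667, 0.1667, 0.1667], E[r] = 1.1667, γ^t·E[r] = 1.166667, running G = 1.166667
t=1: π = [0.1528, 0.2083, 0.1528, 0.1806, 0.1389, 0.1667], E[r] = 1.4028, γ^t·E[r] = 1.122222, running G = 2.288889
t=2: π = [0.1516, 0.2060, 0.1528, 0.1829, 0.1458, 0.1609], E[r] = 1.3947, γ^t·E[r] = 0.892593, running G = 3.181481
t=3: π = [0.1513, 0.2056, 0.1532, 0.1837, 0.1456, 0.1605], E[r] = 1.4013, γ^t·E[r] = 0.717481, running G = 3.898963
t=4: π = [0.1512, 0.2056, 0.1531, 0.1839, 0.1457, 0.1605], E[r] = 1.4020, γ^t·E[r] = 0.574249, running G = 4.473212
t=5: π = [0.1512, 0.2056, 0.1531, 0.1839, 0.1457, 0.1605], E[r] = 1.4021, γ^t·E[r] = 0.459450, running G = 4.932662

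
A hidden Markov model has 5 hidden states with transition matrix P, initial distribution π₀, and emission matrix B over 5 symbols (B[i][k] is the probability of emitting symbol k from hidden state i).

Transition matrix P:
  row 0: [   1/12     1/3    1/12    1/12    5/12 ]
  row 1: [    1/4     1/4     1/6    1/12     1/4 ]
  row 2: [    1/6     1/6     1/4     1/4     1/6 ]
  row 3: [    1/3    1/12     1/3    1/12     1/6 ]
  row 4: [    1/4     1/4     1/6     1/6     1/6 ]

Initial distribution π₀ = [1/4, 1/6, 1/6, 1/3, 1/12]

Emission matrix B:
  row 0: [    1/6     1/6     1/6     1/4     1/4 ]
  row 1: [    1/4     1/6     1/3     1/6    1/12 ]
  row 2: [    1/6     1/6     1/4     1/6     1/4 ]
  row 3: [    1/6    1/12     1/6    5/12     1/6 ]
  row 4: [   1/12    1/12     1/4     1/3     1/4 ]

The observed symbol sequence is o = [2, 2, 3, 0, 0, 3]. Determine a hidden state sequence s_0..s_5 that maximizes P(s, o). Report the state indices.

t=0: δ = [4.167e-02, 5.556e-02, 4.167e-02, 5.556e-02, 2.083e-02]  (obs o_0=2)
t=1: δ = [3.086e-03, 4.630e-03, 4.630e-03, 1.736e-03, 4.340e-03]  ψ = [3, 0, 3, 2, 0]  (obs o_1=2)
t=2: δ = [2.894e-04, 1.929e-04, 1.929e-04, 4.823e-04, 4.287e-04]  ψ = [1, 1, 2, 2, 0]  (obs o_2=3)
t=3: δ = [2.679e-05, 2.679e-05, 2.679e-05, 1.191e-05, 1.005e-05]  ψ = [3, 4, 3, 4, 0]  (obs o_3=0)
t=4: δ = [1.116e-06, 2.233e-06, 1.116e-06, 1.116e-06, 9.303e-07]  ψ = [1, 0, 2, 2, 0]  (obs o_4=0)
t=5: δ = [1.395e-07, 9.303e-08, 6.202e-08, 1.163e-07, 1.861e-07]  ψ = [1, 1, 1, 2, 1]  (obs o_5=3)
backtrack: best end state = 4; path = [3, 2, 3, 0, 1, 4]

path = [3, 2, 3, 0, 1, 4]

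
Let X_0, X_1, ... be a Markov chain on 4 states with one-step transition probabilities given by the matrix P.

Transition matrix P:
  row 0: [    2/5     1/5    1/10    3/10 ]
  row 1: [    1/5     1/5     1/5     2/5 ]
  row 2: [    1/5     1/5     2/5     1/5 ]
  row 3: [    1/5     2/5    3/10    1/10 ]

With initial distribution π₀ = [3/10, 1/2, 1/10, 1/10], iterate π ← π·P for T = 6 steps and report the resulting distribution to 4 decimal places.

t=0: π = [0.3000, 0.5000, 0.1000, 0.1000]
t=1: π = [0.2600, 0.2200, 0.2000, 0.3200]
t=2: π = [0.2520, 0.2640, 0.2460, 0.2380]
t=3: π = [0.2504, 0.2476, 0.2478, 0.2542]
t=4: π = [0.2501, 0.2508, 0.2499, 0.2491]
t=5: π = [0.2500, 0.2498, 0.2499, 0.2503]
t=6: π = [0.2500, 0.2501, 0.2500, 0.2499]

π = [0.2500, 0.2501, 0.2500, 0.2499]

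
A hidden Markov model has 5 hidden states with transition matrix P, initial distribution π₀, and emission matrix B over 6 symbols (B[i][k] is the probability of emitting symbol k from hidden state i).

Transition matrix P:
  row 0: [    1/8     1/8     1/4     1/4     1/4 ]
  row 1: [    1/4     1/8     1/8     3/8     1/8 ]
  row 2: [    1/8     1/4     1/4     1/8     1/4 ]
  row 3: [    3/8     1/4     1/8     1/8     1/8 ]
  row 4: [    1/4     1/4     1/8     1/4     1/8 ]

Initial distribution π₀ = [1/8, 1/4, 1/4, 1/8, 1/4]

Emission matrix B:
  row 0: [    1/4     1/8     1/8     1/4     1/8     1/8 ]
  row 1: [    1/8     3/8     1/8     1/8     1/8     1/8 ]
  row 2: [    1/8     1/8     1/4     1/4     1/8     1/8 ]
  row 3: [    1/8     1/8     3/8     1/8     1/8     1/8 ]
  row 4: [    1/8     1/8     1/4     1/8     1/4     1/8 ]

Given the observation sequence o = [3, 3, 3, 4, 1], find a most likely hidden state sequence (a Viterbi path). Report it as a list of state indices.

path = [2, 2, 2, 4, 1]

t=0: δ = [3.125e-02, 3.125e-02, 6.250e-02, 1.562e-02, 3.125e-02]  (obs o_0=3)
t=1: δ = [1.953e-03, 1.953e-03, 3.906e-03, 1.465e-03, 1.953e-03]  ψ = [1, 2, 2, 1, 2]  (obs o_1=3)
t=2: δ = [1.373e-04, 1.221e-04, 2.441e-04, 9.155e-05, 1.221e-04]  ψ = [3, 2, 2, 1, 2]  (obs o_2=3)
t=3: δ = [4.292e-06, 7.629e-06, 7.629e-06, 5.722e-06, 1.526e-05]  ψ = [3, 2, 2, 1, 2]  (obs o_3=4)
t=4: δ = [4.768e-07, 1.431e-06, 2.384e-07, 4.768e-07, 2.384e-07]  ψ = [4, 4, 2, 4, 2]  (obs o_4=1)
backtrack: best end state = 1; path = [2, 2, 2, 4, 1]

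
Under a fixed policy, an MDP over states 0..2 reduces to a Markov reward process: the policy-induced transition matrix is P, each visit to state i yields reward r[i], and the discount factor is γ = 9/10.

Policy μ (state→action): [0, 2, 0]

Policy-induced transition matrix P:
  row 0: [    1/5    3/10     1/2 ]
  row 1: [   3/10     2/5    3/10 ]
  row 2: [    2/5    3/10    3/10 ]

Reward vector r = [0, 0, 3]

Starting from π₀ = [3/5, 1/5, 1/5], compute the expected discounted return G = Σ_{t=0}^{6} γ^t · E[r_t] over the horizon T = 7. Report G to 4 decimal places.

G = 5.3092

t=0: π = [0.6000, 0.2000, 0.2000], E[r] = 0.6000, γ^t·E[r] = 0.600000, running G = 0.600000
t=1: π = [0.2600, 0.3200, 0.4200], E[r] = 1.2600, γ^t·E[r] = 1.134000, running G = 1.734000
t=2: π = [0.3160, 0.3320, 0.3520], E[r] = 1.0560, γ^t·E[r] = 0.855360, running G = 2.589360
t=3: π = [0.3036, 0.3332, 0.3632], E[r] = 1.0896, γ^t·E[r] = 0.794318, running G = 3.383678
t=4: π = [0.3060, 0.3333, 0.3607], E[r] = 1.0822, γ^t·E[r] = 0.710005, running G = 4.093684
t=5: π = [0.3055, 0.3333, 0.3612], E[r] = 1.0836, γ^t·E[r] = 0.639841, running G = 4.733524
t=6: π = [0.3056, 0.3333, 0.3611], E[r] = 1.0833, γ^t·E[r] = 0.575702, running G = 5.309227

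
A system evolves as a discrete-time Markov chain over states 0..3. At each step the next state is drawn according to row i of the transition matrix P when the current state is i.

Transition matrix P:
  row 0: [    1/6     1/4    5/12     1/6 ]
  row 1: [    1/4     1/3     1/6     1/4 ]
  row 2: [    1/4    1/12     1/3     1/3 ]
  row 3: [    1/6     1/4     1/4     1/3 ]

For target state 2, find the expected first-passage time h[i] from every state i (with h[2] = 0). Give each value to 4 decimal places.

h = [3.2195, 4.1561, 0.0000, 3.8634]

First-step conditioning: h[2] = 0; for i ≠ 2, h[i] = 1 + Σ_k P[i][k]·h[k].
  h[0] = 1 + 1/6·h[0] + 1/4·h[1] + 1/6·h[3]
  h[1] = 1 + 1/4·h[0] + 1/3·h[1] + 1/4·h[3]
  h[3] = 1 + 1/6·h[0] + 1/4·h[1] + 1/3·h[3]
Solving the 3×3 linear system over states ≠ 2 gives exactly h = [132/41, 852/205, 0, 792/205] (h[2] = 0 is the target).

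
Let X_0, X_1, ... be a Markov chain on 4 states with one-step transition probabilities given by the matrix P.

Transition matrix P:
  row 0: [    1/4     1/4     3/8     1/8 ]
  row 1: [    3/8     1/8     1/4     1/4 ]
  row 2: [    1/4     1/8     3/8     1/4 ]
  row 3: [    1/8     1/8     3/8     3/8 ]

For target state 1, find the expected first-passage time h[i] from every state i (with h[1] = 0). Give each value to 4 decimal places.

h = [5.7313, 0.0000, 6.5672, 6.6866]

First-step conditioning: h[1] = 0; for i ≠ 1, h[i] = 1 + Σ_k P[i][k]·h[k].
  h[0] = 1 + 1/4·h[0] + 3/8·h[2] + 1/8·h[3]
  h[2] = 1 + 1/4·h[0] + 3/8·h[2] + 1/4·h[3]
  h[3] = 1 + 1/8·h[0] + 3/8·h[2] + 3/8·h[3]
Solving the 3×3 linear system over states ≠ 1 gives exactly h = [384/67, 0, 440/67, 448/67] (h[1] = 0 is the target).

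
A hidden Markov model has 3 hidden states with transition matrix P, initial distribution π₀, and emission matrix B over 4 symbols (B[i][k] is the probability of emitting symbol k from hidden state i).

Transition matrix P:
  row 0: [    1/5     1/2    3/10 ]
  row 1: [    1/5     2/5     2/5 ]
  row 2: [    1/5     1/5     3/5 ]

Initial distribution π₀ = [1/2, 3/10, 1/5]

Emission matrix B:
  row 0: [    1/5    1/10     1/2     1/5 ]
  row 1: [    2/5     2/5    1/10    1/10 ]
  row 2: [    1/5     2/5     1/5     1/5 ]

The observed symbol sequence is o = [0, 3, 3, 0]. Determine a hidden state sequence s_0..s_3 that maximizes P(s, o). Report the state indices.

t=0: δ = [1.000e-01, 1.200e-01, 4.000e-02]  (obs o_0=0)
t=1: δ = [4.800e-03, 5.000e-03, 9.600e-03]  ψ = [1, 0, 1]  (obs o_1=3)
t=2: δ = [3.840e-04, 2.400e-04, 1.152e-03]  ψ = [2, 0, 2]  (obs o_2=3)
t=3: δ = [4.608e-05, 9.216e-05, 1.382e-04]  ψ = [2, 2, 2]  (obs o_3=0)
backtrack: best end state = 2; path = [1, 2, 2, 2]

path = [1, 2, 2, 2]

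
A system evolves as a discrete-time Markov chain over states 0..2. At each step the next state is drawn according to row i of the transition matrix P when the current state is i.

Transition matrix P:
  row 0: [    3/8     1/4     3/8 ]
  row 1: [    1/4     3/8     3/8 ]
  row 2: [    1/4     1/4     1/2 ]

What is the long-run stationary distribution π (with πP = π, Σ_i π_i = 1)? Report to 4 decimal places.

Balance equations π_j = Σ_i π_i·P[i][j]:
  π_0 = 3/8·π_0 + 1/4·π_1 + 1/4·π_2
  π_1 = 1/4·π_0 + 3/8·π_1 + 1/4·π_2
  normalize: π_0 + π_1 + π_2 = 1
Solving the linear system gives exactly π = [2/7, 2/7, 3/7].

π = [0.2857, 0.2857, 0.4286]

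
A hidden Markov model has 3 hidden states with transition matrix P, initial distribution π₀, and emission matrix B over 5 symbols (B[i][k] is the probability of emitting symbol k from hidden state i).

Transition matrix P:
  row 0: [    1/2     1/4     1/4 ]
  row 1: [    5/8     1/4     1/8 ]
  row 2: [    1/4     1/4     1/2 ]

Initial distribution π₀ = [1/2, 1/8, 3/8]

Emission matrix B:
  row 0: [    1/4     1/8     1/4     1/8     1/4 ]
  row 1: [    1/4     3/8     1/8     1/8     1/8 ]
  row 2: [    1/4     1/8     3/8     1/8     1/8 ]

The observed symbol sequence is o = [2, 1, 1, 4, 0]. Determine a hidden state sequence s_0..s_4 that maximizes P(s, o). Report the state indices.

t=0: δ = [1.250e-01, 1.562e-02, 1.406e-01]  (obs o_0=2)
t=1: δ = [7.812e-03, 1.318e-02, 8.789e-03]  ψ = [0, 2, 2]  (obs o_1=1)
t=2: δ = [1.030e-03, 1.236e-03, 5.493e-04]  ψ = [1, 1, 2]  (obs o_2=1)
t=3: δ = [1.931e-04, 3.862e-05, 3.433e-05]  ψ = [1, 1, 2]  (obs o_3=4)
t=4: δ = [2.414e-05, 1.207e-05, 1.207e-05]  ψ = [0, 0, 0]  (obs o_4=0)
backtrack: best end state = 0; path = [2, 1, 1, 0, 0]

path = [2, 1, 1, 0, 0]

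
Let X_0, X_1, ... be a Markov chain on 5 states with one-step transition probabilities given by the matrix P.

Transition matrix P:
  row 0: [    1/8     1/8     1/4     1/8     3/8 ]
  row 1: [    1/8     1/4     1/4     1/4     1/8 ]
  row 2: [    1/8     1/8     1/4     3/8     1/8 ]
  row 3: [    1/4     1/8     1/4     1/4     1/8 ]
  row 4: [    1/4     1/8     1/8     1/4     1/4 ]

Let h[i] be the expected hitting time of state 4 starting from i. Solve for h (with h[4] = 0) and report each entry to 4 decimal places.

First-step conditioning: h[4] = 0; for i ≠ 4, h[i] = 1 + Σ_k P[i][k]·h[k].
  h[0] = 1 + 1/8·h[0] + 1/8·h[1] + 1/4·h[2] + 1/8·h[3]
  h[1] = 1 + 1/8·h[0] + 1/4·h[1] + 1/4·h[2] + 1/4·h[3]
  h[2] = 1 + 1/8·h[0] + 1/8·h[1] + 1/4·h[2] + 3/8·h[3]
  h[3] = 1 + 1/4·h[0] + 1/8·h[1] + 1/4·h[2] + 1/4·h[3]
Solving the 4×4 linear system over states ≠ 4 gives exactly h = [784/171, 1040/171, 1036/171, 112/19, 0] (h[4] = 0 is the target).

h = [4.5848, 6.0819, 6.0585, 5.8947, 0.0000]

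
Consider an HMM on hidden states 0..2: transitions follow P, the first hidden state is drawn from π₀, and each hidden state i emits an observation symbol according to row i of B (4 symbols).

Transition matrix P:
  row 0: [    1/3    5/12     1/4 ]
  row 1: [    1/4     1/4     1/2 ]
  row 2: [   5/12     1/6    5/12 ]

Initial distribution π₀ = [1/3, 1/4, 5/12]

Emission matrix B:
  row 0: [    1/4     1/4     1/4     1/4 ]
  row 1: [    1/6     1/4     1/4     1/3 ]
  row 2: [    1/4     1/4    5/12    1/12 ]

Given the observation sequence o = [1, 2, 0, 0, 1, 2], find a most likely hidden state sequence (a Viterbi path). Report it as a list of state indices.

t=0: δ = [8.333e-02, 6.250e-02, 1.042e-01]  (obs o_0=1)
t=1: δ = [1.085e-02, 8.681e-03, 1.808e-02]  ψ = [2, 0, 2]  (obs o_1=2)
t=2: δ = [1.884e-03, 7.535e-04, 1.884e-03]  ψ = [2, 0, 2]  (obs o_2=0)
t=3: δ = [1.962e-04, 1.308e-04, 1.962e-04]  ψ = [2, 0, 2]  (obs o_3=0)
t=4: δ = [2.044e-05, 2.044e-05, 2.044e-05]  ψ = [2, 0, 2]  (obs o_4=1)
t=5: δ = [2.129e-06, 2.129e-06, 4.258e-06]  ψ = [2, 0, 1]  (obs o_5=2)
backtrack: best end state = 2; path = [2, 2, 2, 0, 1, 2]

path = [2, 2, 2, 0, 1, 2]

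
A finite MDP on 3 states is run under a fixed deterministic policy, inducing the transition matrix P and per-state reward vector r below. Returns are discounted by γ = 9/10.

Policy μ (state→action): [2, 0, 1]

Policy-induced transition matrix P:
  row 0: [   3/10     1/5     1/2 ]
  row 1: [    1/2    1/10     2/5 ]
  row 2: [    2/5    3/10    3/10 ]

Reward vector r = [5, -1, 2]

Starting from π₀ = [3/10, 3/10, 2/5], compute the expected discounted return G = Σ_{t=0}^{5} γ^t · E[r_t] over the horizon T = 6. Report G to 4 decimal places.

t=0: π = [0.3000, 0.3000, 0.4000], E[r] = 2.0000, γ^t·E[r] = 2.000000, running G = 2.000000
t=1: π = [0.4000, 0.2100, 0.3900], E[r] = 2.5700, γ^t·E[r] = 2.313000, running G = 4.313000
t=2: π = [0.3810, 0.2180, 0.4010], E[r] = 2.4890, γ^t·E[r] = 2.016090, running G = 6.329090
t=3: π = [0.3837, 0.2183, 0.3980], E[r] = 2.4962, γ^t·E[r] = 1.819730, running G = 8.148820
t=4: π = [0.3835, 0.2180, 0.3986], E[r] = 2.4965, γ^t·E[r] = 1.637934, running G = 9.786754
t=5: π = [0.3835, 0.2181, 0.3985], E[r] = 2.4962, γ^t·E[r] = 1.473965, running G = 11.260719

G = 11.2607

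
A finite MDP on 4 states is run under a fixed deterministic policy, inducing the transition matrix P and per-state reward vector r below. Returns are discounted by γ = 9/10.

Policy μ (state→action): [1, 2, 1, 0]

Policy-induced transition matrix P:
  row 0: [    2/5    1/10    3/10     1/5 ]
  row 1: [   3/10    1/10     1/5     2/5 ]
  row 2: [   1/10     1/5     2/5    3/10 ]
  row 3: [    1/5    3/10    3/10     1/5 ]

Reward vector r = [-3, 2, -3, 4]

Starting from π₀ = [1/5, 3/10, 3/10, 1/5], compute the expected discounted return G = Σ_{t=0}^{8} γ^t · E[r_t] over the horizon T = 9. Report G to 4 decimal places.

t=0: π = [0.2000, 0.3000, 0.3000, 0.2000], E[r] = -0.1000, γ^t·E[r] = -0.100000, running G = -0.100000
t=1: π = [0.2400, 0.1700, 0.3000, 0.2900], E[r] = -0.1200, γ^t·E[r] = -0.108000, running G = -0.208000
t=2: π = [0.2350, 0.1880, 0.3130, 0.2640], E[r] = -0.2120, γ^t·E[r] = -0.171720, running G = -0.379720
t=3: π = [0.2345, 0.1841, 0.3125, 0.2689], E[r] = -0.1972, γ^t·E[r] = -0.143759, running G = -0.523479
t=4: π = [0.2341, 0.1850, 0.3128, 0.2681], E[r] = -0.1984, γ^t·E[r] = -0.130144, running G = -0.653623
t=5: π = [0.2340, 0.1849, 0.3128, 0.2683], E[r] = -0.1975, γ^t·E[r] = -0.116610, running G = -0.770233
t=6: π = [0.2340, 0.1849, 0.3128, 0.2683], E[r] = -0.1975, γ^t·E[r] = -0.104968, running G = -0.875201
t=7: π = [0.2340, 0.1849, 0.3128, 0.2683], E[r] = -0.1975, γ^t·E[r] = -0.094457, running G = -0.969657
t=8: π = [0.2340, 0.1849, 0.3128, 0.2683], E[r] = -0.1975, γ^t·E[r] = -0.085013, running G = -1.054670

G = -1.0547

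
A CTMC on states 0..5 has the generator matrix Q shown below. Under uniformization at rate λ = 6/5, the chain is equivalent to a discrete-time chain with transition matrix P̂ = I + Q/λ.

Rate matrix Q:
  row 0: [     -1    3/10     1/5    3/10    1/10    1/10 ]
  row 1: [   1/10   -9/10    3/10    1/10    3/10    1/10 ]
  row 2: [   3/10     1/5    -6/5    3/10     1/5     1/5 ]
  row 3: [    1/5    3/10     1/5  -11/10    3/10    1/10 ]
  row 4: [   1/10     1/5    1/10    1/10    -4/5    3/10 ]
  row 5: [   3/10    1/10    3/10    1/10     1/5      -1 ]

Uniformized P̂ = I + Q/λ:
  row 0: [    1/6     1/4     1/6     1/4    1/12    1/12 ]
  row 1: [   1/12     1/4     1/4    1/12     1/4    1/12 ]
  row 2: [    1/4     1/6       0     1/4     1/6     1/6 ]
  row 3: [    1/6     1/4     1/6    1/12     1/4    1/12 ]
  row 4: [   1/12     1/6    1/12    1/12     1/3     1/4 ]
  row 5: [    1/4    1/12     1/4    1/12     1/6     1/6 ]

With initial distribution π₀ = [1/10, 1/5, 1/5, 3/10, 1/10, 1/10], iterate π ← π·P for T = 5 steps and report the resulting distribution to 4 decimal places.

π = [0.1569, 0.1952, 0.1516, 0.1347, 0.2173, 0.1442]

t=0: π = [0.1000, 0.2000, 0.2000, 0.3000, 0.1000, 0.1000]
t=1: π = [0.1667, 0.2083, 0.1500, 0.1333, 0.2167, 0.1250]
t=2: π = [0.1542, 0.1986, 0.1514, 0.1361, 0.2174, 0.1424]
t=3: π = [0.1565, 0.1955, 0.1517, 0.1343, 0.2179, 0.1440]
t=4: π = [0.1569, 0.1952, 0.1515, 0.1347, 0.2174, 0.1443]
t=5: π = [0.1569, 0.1952, 0.1516, 0.1347, 0.2173, 0.1442]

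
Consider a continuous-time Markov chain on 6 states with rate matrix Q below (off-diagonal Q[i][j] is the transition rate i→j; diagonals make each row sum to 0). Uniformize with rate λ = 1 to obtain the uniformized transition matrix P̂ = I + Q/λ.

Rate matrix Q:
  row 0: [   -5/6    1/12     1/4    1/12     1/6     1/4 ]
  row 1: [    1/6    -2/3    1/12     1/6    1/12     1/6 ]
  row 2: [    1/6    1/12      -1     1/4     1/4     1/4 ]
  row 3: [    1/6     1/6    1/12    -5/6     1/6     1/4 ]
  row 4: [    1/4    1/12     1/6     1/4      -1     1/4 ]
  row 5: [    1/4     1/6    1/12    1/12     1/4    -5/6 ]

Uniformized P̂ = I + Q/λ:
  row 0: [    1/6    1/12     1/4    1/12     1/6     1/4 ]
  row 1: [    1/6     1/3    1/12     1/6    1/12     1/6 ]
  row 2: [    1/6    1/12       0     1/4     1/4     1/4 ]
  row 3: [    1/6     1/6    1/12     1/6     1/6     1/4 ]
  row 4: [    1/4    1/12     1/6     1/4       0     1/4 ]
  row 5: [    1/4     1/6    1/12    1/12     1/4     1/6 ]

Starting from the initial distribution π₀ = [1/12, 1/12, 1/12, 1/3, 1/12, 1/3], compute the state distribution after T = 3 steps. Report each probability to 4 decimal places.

t=0: π = [0.0833, 0.0833, 0.0833, 0.3333, 0.0833, 0.3333]
t=1: π = [0.2014, 0.1597, 0.0972, 0.1458, 0.1806, 0.2153]
t=2: π = [0.1997, 0.1534, 0.1238, 0.1551, 0.1493, 0.2188]
t=3: π = [0.1973, 0.1528, 0.1187, 0.1546, 0.1576, 0.2190]

π = [0.1973, 0.1528, 0.1187, 0.1546, 0.1576, 0.2190]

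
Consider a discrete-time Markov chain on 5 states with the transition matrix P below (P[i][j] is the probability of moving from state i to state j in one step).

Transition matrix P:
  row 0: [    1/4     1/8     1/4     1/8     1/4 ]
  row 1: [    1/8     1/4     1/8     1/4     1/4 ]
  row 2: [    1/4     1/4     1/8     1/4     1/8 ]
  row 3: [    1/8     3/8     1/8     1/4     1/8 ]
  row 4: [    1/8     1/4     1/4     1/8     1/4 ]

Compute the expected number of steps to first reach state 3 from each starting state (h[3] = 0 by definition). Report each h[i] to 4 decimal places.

h = [5.7015, 4.9874, 4.9986, 0.0000, 5.6123]

First-step conditioning: h[3] = 0; for i ≠ 3, h[i] = 1 + Σ_k P[i][k]·h[k].
  h[0] = 1 + 1/4·h[0] + 1/8·h[1] + 1/4·h[2] + 1/4·h[4]
  h[1] = 1 + 1/8·h[0] + 1/4·h[1] + 1/8·h[2] + 1/4·h[4]
  h[2] = 1 + 1/4·h[0] + 1/4·h[1] + 1/8·h[2] + 1/8·h[4]
  h[4] = 1 + 1/8·h[0] + 1/4·h[1] + 1/4·h[2] + 1/4·h[4]
Solving the 4×4 linear system over states ≠ 3 gives exactly h = [4088/717, 1192/239, 3584/717, 0, 4024/717] (h[3] = 0 is the target).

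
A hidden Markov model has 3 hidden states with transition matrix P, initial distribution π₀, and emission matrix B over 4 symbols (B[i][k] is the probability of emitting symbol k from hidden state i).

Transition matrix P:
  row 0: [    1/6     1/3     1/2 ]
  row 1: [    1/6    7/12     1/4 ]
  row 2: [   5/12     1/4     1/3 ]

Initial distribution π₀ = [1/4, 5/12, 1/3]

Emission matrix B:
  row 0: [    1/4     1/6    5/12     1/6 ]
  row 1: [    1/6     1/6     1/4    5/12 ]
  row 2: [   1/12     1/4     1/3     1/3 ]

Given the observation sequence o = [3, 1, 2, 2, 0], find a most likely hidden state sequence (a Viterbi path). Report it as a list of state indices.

path = [1, 1, 1, 1, 1]

t=0: δ = [4.167e-02, 1.736e-01, 1.111e-01]  (obs o_0=3)
t=1: δ = [7.716e-03, 1.688e-02, 1.085e-02]  ψ = [2, 1, 1]  (obs o_1=1)
t=2: δ = [1.884e-03, 2.462e-03, 1.407e-03]  ψ = [2, 1, 1]  (obs o_2=2)
t=3: δ = [2.442e-04, 3.590e-04, 3.140e-04]  ψ = [2, 1, 0]  (obs o_3=2)
t=4: δ = [3.270e-05, 3.490e-05, 1.017e-05]  ψ = [2, 1, 0]  (obs o_4=0)
backtrack: best end state = 1; path = [1, 1, 1, 1, 1]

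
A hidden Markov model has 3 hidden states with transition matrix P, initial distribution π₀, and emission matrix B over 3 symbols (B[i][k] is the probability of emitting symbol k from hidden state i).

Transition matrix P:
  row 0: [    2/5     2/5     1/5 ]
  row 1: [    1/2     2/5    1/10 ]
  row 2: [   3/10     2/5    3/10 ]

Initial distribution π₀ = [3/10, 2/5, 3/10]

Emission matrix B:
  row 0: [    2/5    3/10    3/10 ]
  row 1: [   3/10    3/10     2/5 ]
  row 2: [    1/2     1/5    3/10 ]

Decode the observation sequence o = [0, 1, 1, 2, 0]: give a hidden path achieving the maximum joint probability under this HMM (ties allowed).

t=0: δ = [1.200e-01, 1.200e-01, 1.500e-01]  (obs o_0=0)
t=1: δ = [1.800e-02, 1.800e-02, 9.000e-03]  ψ = [1, 2, 2]  (obs o_1=1)
t=2: δ = [2.700e-03, 2.160e-03, 7.200e-04]  ψ = [1, 0, 0]  (obs o_2=1)
t=3: δ = [3.240e-04, 4.320e-04, 1.620e-04]  ψ = [0, 0, 0]  (obs o_3=2)
t=4: δ = [8.640e-05, 5.184e-05, 3.240e-05]  ψ = [1, 1, 0]  (obs o_4=0)
backtrack: best end state = 0; path = [2, 1, 0, 1, 0]

path = [2, 1, 0, 1, 0]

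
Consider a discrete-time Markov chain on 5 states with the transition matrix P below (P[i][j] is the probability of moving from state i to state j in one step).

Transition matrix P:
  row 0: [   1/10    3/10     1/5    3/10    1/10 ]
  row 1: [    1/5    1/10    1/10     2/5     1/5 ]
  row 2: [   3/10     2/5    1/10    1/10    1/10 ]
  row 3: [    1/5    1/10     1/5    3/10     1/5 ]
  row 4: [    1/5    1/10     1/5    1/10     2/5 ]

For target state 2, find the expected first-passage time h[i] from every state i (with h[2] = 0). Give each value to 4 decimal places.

h = [5.4634, 5.9024, 0.0000, 5.3659, 5.3659]

First-step conditioning: h[2] = 0; for i ≠ 2, h[i] = 1 + Σ_k P[i][k]·h[k].
  h[0] = 1 + 1/10·h[0] + 3/10·h[1] + 3/10·h[3] + 1/10·h[4]
  h[1] = 1 + 1/5·h[0] + 1/10·h[1] + 2/5·h[3] + 1/5·h[4]
  h[3] = 1 + 1/5·h[0] + 1/10·h[1] + 3/10·h[3] + 1/5·h[4]
  h[4] = 1 + 1/5·h[0] + 1/10·h[1] + 1/10·h[3] + 2/5·h[4]
Solving the 4×4 linear system over states ≠ 2 gives exactly h = [224/41, 242/41, 0, 220/41, 220/41] (h[2] = 0 is the target).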